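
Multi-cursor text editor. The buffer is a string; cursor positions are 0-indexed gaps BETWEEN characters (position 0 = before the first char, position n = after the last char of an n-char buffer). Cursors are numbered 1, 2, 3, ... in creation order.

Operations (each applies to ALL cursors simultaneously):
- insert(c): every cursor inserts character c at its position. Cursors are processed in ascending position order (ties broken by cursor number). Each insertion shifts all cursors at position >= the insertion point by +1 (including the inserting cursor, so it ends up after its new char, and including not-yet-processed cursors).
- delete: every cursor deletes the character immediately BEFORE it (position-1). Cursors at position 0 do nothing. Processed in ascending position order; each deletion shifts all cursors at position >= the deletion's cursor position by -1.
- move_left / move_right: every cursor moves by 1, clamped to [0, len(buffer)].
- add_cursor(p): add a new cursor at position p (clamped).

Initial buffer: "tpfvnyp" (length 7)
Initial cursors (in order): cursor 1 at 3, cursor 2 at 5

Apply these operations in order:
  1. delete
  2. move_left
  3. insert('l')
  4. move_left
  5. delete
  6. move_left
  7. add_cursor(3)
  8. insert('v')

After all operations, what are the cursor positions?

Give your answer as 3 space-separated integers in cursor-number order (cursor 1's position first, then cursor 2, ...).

Answer: 2 2 6

Derivation:
After op 1 (delete): buffer="tpvyp" (len 5), cursors c1@2 c2@3, authorship .....
After op 2 (move_left): buffer="tpvyp" (len 5), cursors c1@1 c2@2, authorship .....
After op 3 (insert('l')): buffer="tlplvyp" (len 7), cursors c1@2 c2@4, authorship .1.2...
After op 4 (move_left): buffer="tlplvyp" (len 7), cursors c1@1 c2@3, authorship .1.2...
After op 5 (delete): buffer="llvyp" (len 5), cursors c1@0 c2@1, authorship 12...
After op 6 (move_left): buffer="llvyp" (len 5), cursors c1@0 c2@0, authorship 12...
After op 7 (add_cursor(3)): buffer="llvyp" (len 5), cursors c1@0 c2@0 c3@3, authorship 12...
After op 8 (insert('v')): buffer="vvllvvyp" (len 8), cursors c1@2 c2@2 c3@6, authorship 1212.3..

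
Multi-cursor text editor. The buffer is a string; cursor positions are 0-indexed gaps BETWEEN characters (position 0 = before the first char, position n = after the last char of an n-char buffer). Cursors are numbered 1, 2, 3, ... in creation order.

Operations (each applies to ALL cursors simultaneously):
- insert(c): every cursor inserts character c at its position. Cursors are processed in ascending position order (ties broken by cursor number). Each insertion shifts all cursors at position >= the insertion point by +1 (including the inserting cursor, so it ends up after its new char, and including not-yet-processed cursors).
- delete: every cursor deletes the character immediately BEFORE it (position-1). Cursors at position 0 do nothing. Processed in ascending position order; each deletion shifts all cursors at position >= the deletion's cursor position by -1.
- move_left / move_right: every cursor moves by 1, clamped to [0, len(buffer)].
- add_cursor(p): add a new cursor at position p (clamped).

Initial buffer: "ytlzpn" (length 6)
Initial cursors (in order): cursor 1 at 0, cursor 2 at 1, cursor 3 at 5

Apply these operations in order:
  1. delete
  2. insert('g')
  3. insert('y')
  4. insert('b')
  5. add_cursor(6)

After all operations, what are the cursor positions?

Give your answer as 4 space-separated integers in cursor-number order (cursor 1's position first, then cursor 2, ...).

Answer: 6 6 12 6

Derivation:
After op 1 (delete): buffer="tlzn" (len 4), cursors c1@0 c2@0 c3@3, authorship ....
After op 2 (insert('g')): buffer="ggtlzgn" (len 7), cursors c1@2 c2@2 c3@6, authorship 12...3.
After op 3 (insert('y')): buffer="ggyytlzgyn" (len 10), cursors c1@4 c2@4 c3@9, authorship 1212...33.
After op 4 (insert('b')): buffer="ggyybbtlzgybn" (len 13), cursors c1@6 c2@6 c3@12, authorship 121212...333.
After op 5 (add_cursor(6)): buffer="ggyybbtlzgybn" (len 13), cursors c1@6 c2@6 c4@6 c3@12, authorship 121212...333.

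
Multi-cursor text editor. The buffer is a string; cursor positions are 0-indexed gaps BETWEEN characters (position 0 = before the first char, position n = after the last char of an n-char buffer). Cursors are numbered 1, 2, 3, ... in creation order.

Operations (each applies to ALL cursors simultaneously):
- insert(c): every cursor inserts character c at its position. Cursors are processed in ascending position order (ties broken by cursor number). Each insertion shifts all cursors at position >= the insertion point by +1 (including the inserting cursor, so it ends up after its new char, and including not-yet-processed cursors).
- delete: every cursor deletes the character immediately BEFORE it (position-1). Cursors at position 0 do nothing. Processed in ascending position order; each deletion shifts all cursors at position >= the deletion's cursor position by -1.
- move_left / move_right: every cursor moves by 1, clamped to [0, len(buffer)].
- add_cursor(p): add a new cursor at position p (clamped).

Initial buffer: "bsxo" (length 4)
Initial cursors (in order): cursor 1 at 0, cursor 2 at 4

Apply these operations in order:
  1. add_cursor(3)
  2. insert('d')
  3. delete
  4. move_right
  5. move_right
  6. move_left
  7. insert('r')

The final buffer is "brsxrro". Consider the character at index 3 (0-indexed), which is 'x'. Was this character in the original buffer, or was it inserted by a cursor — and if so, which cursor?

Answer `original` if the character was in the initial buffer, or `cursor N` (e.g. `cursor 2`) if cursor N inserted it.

After op 1 (add_cursor(3)): buffer="bsxo" (len 4), cursors c1@0 c3@3 c2@4, authorship ....
After op 2 (insert('d')): buffer="dbsxdod" (len 7), cursors c1@1 c3@5 c2@7, authorship 1...3.2
After op 3 (delete): buffer="bsxo" (len 4), cursors c1@0 c3@3 c2@4, authorship ....
After op 4 (move_right): buffer="bsxo" (len 4), cursors c1@1 c2@4 c3@4, authorship ....
After op 5 (move_right): buffer="bsxo" (len 4), cursors c1@2 c2@4 c3@4, authorship ....
After op 6 (move_left): buffer="bsxo" (len 4), cursors c1@1 c2@3 c3@3, authorship ....
After op 7 (insert('r')): buffer="brsxrro" (len 7), cursors c1@2 c2@6 c3@6, authorship .1..23.
Authorship (.=original, N=cursor N): . 1 . . 2 3 .
Index 3: author = original

Answer: original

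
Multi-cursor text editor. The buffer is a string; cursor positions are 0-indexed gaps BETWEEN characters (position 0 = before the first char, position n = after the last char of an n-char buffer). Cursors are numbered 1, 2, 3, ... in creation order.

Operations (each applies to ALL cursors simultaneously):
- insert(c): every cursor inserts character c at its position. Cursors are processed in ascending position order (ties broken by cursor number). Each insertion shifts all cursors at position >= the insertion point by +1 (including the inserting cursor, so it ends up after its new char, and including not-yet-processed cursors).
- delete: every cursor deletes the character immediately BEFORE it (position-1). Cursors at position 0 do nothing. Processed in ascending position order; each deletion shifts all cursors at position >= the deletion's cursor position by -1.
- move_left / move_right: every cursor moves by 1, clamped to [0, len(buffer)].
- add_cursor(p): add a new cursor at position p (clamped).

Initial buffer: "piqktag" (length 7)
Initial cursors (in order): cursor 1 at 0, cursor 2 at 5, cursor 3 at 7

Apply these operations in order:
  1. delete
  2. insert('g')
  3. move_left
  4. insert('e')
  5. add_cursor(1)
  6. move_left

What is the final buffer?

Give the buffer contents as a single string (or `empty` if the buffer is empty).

After op 1 (delete): buffer="piqka" (len 5), cursors c1@0 c2@4 c3@5, authorship .....
After op 2 (insert('g')): buffer="gpiqkgag" (len 8), cursors c1@1 c2@6 c3@8, authorship 1....2.3
After op 3 (move_left): buffer="gpiqkgag" (len 8), cursors c1@0 c2@5 c3@7, authorship 1....2.3
After op 4 (insert('e')): buffer="egpiqkegaeg" (len 11), cursors c1@1 c2@7 c3@10, authorship 11....22.33
After op 5 (add_cursor(1)): buffer="egpiqkegaeg" (len 11), cursors c1@1 c4@1 c2@7 c3@10, authorship 11....22.33
After op 6 (move_left): buffer="egpiqkegaeg" (len 11), cursors c1@0 c4@0 c2@6 c3@9, authorship 11....22.33

Answer: egpiqkegaeg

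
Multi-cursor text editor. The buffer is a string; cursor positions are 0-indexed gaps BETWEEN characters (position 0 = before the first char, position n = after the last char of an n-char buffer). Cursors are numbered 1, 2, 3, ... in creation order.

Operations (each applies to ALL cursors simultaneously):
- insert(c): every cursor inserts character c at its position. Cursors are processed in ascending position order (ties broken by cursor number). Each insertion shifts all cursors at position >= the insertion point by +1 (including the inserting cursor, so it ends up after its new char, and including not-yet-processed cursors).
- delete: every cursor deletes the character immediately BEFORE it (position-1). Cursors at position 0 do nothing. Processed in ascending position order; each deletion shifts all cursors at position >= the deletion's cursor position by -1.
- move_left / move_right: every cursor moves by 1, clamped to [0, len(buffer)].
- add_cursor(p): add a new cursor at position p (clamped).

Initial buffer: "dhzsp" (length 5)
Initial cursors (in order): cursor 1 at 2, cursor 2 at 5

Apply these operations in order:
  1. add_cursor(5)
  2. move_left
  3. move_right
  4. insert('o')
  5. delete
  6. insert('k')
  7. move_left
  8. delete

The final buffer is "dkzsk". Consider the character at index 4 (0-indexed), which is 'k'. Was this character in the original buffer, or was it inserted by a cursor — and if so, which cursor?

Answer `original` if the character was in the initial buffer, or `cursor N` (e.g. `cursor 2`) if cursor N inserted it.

After op 1 (add_cursor(5)): buffer="dhzsp" (len 5), cursors c1@2 c2@5 c3@5, authorship .....
After op 2 (move_left): buffer="dhzsp" (len 5), cursors c1@1 c2@4 c3@4, authorship .....
After op 3 (move_right): buffer="dhzsp" (len 5), cursors c1@2 c2@5 c3@5, authorship .....
After op 4 (insert('o')): buffer="dhozspoo" (len 8), cursors c1@3 c2@8 c3@8, authorship ..1...23
After op 5 (delete): buffer="dhzsp" (len 5), cursors c1@2 c2@5 c3@5, authorship .....
After op 6 (insert('k')): buffer="dhkzspkk" (len 8), cursors c1@3 c2@8 c3@8, authorship ..1...23
After op 7 (move_left): buffer="dhkzspkk" (len 8), cursors c1@2 c2@7 c3@7, authorship ..1...23
After op 8 (delete): buffer="dkzsk" (len 5), cursors c1@1 c2@4 c3@4, authorship .1..3
Authorship (.=original, N=cursor N): . 1 . . 3
Index 4: author = 3

Answer: cursor 3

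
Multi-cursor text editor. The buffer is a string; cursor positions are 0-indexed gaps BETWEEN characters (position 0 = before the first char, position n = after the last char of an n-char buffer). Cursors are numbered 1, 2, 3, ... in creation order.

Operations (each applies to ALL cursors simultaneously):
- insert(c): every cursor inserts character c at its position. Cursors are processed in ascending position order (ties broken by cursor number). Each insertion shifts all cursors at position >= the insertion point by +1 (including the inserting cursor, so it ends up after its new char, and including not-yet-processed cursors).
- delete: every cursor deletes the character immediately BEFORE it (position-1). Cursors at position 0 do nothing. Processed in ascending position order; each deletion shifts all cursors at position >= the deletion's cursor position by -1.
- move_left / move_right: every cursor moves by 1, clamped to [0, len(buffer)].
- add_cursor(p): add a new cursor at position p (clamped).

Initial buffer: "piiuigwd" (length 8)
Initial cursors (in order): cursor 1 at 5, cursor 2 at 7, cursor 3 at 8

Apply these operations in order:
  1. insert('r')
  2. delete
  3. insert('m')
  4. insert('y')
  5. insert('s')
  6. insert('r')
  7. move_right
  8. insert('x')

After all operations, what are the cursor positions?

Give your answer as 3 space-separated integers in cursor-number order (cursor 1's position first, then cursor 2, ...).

After op 1 (insert('r')): buffer="piiuirgwrdr" (len 11), cursors c1@6 c2@9 c3@11, authorship .....1..2.3
After op 2 (delete): buffer="piiuigwd" (len 8), cursors c1@5 c2@7 c3@8, authorship ........
After op 3 (insert('m')): buffer="piiuimgwmdm" (len 11), cursors c1@6 c2@9 c3@11, authorship .....1..2.3
After op 4 (insert('y')): buffer="piiuimygwmydmy" (len 14), cursors c1@7 c2@11 c3@14, authorship .....11..22.33
After op 5 (insert('s')): buffer="piiuimysgwmysdmys" (len 17), cursors c1@8 c2@13 c3@17, authorship .....111..222.333
After op 6 (insert('r')): buffer="piiuimysrgwmysrdmysr" (len 20), cursors c1@9 c2@15 c3@20, authorship .....1111..2222.3333
After op 7 (move_right): buffer="piiuimysrgwmysrdmysr" (len 20), cursors c1@10 c2@16 c3@20, authorship .....1111..2222.3333
After op 8 (insert('x')): buffer="piiuimysrgxwmysrdxmysrx" (len 23), cursors c1@11 c2@18 c3@23, authorship .....1111.1.2222.233333

Answer: 11 18 23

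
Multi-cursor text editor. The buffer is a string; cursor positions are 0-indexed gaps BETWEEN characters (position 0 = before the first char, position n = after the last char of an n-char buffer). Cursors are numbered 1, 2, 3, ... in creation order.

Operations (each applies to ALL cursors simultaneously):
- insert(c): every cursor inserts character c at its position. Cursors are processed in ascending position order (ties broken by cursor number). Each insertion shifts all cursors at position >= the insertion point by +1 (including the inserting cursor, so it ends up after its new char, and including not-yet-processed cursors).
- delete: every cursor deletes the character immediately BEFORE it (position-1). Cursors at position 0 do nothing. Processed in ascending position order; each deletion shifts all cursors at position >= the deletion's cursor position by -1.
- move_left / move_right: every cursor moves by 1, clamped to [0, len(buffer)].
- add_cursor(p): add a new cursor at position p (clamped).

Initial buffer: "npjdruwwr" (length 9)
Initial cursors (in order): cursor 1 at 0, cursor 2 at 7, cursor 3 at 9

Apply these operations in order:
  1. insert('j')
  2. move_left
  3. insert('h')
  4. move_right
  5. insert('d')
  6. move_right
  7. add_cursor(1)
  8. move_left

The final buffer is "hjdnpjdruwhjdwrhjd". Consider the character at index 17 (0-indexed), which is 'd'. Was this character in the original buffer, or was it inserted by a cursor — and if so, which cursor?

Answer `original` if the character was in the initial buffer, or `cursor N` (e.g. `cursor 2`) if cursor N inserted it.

Answer: cursor 3

Derivation:
After op 1 (insert('j')): buffer="jnpjdruwjwrj" (len 12), cursors c1@1 c2@9 c3@12, authorship 1.......2..3
After op 2 (move_left): buffer="jnpjdruwjwrj" (len 12), cursors c1@0 c2@8 c3@11, authorship 1.......2..3
After op 3 (insert('h')): buffer="hjnpjdruwhjwrhj" (len 15), cursors c1@1 c2@10 c3@14, authorship 11.......22..33
After op 4 (move_right): buffer="hjnpjdruwhjwrhj" (len 15), cursors c1@2 c2@11 c3@15, authorship 11.......22..33
After op 5 (insert('d')): buffer="hjdnpjdruwhjdwrhjd" (len 18), cursors c1@3 c2@13 c3@18, authorship 111.......222..333
After op 6 (move_right): buffer="hjdnpjdruwhjdwrhjd" (len 18), cursors c1@4 c2@14 c3@18, authorship 111.......222..333
After op 7 (add_cursor(1)): buffer="hjdnpjdruwhjdwrhjd" (len 18), cursors c4@1 c1@4 c2@14 c3@18, authorship 111.......222..333
After op 8 (move_left): buffer="hjdnpjdruwhjdwrhjd" (len 18), cursors c4@0 c1@3 c2@13 c3@17, authorship 111.......222..333
Authorship (.=original, N=cursor N): 1 1 1 . . . . . . . 2 2 2 . . 3 3 3
Index 17: author = 3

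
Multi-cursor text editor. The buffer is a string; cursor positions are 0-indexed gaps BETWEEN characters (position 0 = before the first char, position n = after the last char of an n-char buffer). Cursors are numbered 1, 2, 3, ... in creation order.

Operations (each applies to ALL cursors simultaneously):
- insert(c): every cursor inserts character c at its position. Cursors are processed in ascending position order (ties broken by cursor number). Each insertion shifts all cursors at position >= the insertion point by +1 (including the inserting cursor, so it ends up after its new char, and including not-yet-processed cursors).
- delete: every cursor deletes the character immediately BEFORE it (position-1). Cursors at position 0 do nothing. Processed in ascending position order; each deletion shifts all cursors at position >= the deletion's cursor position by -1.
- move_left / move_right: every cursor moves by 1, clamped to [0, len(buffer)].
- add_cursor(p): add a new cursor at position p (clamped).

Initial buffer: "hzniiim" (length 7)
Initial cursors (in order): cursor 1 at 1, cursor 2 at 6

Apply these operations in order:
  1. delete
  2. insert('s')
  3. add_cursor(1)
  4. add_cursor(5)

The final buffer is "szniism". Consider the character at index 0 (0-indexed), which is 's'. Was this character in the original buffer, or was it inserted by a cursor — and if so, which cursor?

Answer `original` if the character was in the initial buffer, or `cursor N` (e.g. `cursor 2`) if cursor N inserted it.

After op 1 (delete): buffer="zniim" (len 5), cursors c1@0 c2@4, authorship .....
After op 2 (insert('s')): buffer="szniism" (len 7), cursors c1@1 c2@6, authorship 1....2.
After op 3 (add_cursor(1)): buffer="szniism" (len 7), cursors c1@1 c3@1 c2@6, authorship 1....2.
After op 4 (add_cursor(5)): buffer="szniism" (len 7), cursors c1@1 c3@1 c4@5 c2@6, authorship 1....2.
Authorship (.=original, N=cursor N): 1 . . . . 2 .
Index 0: author = 1

Answer: cursor 1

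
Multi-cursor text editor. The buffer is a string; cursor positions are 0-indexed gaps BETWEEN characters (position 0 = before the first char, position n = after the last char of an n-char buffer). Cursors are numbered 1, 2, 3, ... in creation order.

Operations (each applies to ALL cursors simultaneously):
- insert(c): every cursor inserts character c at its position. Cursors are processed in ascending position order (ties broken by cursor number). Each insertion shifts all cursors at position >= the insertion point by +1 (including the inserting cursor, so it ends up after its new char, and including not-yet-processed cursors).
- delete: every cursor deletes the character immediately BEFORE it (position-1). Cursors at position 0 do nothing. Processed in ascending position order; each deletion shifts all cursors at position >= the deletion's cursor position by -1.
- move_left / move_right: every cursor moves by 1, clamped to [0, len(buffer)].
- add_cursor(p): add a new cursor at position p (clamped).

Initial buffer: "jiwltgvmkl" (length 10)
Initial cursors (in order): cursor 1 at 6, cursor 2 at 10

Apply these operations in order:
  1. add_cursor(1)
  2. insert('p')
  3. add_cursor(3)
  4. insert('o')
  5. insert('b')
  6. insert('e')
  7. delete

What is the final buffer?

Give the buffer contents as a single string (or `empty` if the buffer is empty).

After op 1 (add_cursor(1)): buffer="jiwltgvmkl" (len 10), cursors c3@1 c1@6 c2@10, authorship ..........
After op 2 (insert('p')): buffer="jpiwltgpvmklp" (len 13), cursors c3@2 c1@8 c2@13, authorship .3.....1....2
After op 3 (add_cursor(3)): buffer="jpiwltgpvmklp" (len 13), cursors c3@2 c4@3 c1@8 c2@13, authorship .3.....1....2
After op 4 (insert('o')): buffer="jpoiowltgpovmklpo" (len 17), cursors c3@3 c4@5 c1@11 c2@17, authorship .33.4....11....22
After op 5 (insert('b')): buffer="jpobiobwltgpobvmklpob" (len 21), cursors c3@4 c4@7 c1@14 c2@21, authorship .333.44....111....222
After op 6 (insert('e')): buffer="jpobeiobewltgpobevmklpobe" (len 25), cursors c3@5 c4@9 c1@17 c2@25, authorship .3333.444....1111....2222
After op 7 (delete): buffer="jpobiobwltgpobvmklpob" (len 21), cursors c3@4 c4@7 c1@14 c2@21, authorship .333.44....111....222

Answer: jpobiobwltgpobvmklpob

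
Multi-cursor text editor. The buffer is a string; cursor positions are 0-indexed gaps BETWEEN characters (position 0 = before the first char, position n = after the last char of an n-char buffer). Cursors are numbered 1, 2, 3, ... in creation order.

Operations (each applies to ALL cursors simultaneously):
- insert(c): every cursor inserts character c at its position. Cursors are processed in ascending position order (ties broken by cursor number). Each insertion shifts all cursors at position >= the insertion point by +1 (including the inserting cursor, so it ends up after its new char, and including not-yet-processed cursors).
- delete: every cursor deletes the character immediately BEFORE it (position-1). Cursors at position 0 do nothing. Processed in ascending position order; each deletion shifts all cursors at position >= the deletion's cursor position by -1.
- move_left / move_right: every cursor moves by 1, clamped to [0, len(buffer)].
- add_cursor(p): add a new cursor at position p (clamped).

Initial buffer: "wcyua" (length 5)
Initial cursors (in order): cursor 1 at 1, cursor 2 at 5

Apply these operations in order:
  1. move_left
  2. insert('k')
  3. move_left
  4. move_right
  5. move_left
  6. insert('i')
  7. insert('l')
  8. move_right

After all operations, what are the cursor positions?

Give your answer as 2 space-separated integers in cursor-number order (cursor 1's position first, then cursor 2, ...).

After op 1 (move_left): buffer="wcyua" (len 5), cursors c1@0 c2@4, authorship .....
After op 2 (insert('k')): buffer="kwcyuka" (len 7), cursors c1@1 c2@6, authorship 1....2.
After op 3 (move_left): buffer="kwcyuka" (len 7), cursors c1@0 c2@5, authorship 1....2.
After op 4 (move_right): buffer="kwcyuka" (len 7), cursors c1@1 c2@6, authorship 1....2.
After op 5 (move_left): buffer="kwcyuka" (len 7), cursors c1@0 c2@5, authorship 1....2.
After op 6 (insert('i')): buffer="ikwcyuika" (len 9), cursors c1@1 c2@7, authorship 11....22.
After op 7 (insert('l')): buffer="ilkwcyuilka" (len 11), cursors c1@2 c2@9, authorship 111....222.
After op 8 (move_right): buffer="ilkwcyuilka" (len 11), cursors c1@3 c2@10, authorship 111....222.

Answer: 3 10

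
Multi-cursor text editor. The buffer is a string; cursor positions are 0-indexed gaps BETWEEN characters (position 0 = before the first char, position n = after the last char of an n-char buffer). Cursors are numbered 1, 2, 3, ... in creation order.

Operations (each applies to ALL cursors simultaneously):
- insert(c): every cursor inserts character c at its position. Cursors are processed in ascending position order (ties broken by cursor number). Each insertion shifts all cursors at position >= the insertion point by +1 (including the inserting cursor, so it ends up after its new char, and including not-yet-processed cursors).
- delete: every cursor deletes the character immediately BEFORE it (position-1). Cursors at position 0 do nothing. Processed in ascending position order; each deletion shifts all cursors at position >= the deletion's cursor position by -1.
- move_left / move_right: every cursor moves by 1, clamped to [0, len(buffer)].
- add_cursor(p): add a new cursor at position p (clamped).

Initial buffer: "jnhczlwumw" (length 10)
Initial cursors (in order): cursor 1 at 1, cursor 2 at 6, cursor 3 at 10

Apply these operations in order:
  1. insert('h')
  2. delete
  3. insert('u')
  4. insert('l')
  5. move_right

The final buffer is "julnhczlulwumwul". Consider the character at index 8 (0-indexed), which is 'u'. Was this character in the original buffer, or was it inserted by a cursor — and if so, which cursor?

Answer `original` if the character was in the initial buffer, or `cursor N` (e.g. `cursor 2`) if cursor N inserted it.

After op 1 (insert('h')): buffer="jhnhczlhwumwh" (len 13), cursors c1@2 c2@8 c3@13, authorship .1.....2....3
After op 2 (delete): buffer="jnhczlwumw" (len 10), cursors c1@1 c2@6 c3@10, authorship ..........
After op 3 (insert('u')): buffer="junhczluwumwu" (len 13), cursors c1@2 c2@8 c3@13, authorship .1.....2....3
After op 4 (insert('l')): buffer="julnhczlulwumwul" (len 16), cursors c1@3 c2@10 c3@16, authorship .11.....22....33
After op 5 (move_right): buffer="julnhczlulwumwul" (len 16), cursors c1@4 c2@11 c3@16, authorship .11.....22....33
Authorship (.=original, N=cursor N): . 1 1 . . . . . 2 2 . . . . 3 3
Index 8: author = 2

Answer: cursor 2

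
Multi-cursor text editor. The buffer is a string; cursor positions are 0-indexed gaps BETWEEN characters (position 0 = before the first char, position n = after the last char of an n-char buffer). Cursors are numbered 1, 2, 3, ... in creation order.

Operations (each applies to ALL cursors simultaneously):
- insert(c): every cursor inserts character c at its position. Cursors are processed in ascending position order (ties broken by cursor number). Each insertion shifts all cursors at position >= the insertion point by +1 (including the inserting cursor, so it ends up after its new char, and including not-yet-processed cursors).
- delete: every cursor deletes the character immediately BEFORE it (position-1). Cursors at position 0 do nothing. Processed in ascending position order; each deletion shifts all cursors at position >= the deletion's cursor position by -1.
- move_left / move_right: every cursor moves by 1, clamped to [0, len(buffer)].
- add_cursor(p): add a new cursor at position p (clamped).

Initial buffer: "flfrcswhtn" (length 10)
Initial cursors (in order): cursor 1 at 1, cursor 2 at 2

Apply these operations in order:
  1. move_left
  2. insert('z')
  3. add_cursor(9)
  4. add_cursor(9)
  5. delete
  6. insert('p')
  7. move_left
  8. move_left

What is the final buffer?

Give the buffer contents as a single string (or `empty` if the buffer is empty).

After op 1 (move_left): buffer="flfrcswhtn" (len 10), cursors c1@0 c2@1, authorship ..........
After op 2 (insert('z')): buffer="zfzlfrcswhtn" (len 12), cursors c1@1 c2@3, authorship 1.2.........
After op 3 (add_cursor(9)): buffer="zfzlfrcswhtn" (len 12), cursors c1@1 c2@3 c3@9, authorship 1.2.........
After op 4 (add_cursor(9)): buffer="zfzlfrcswhtn" (len 12), cursors c1@1 c2@3 c3@9 c4@9, authorship 1.2.........
After op 5 (delete): buffer="flfrchtn" (len 8), cursors c1@0 c2@1 c3@5 c4@5, authorship ........
After op 6 (insert('p')): buffer="pfplfrcpphtn" (len 12), cursors c1@1 c2@3 c3@9 c4@9, authorship 1.2....34...
After op 7 (move_left): buffer="pfplfrcpphtn" (len 12), cursors c1@0 c2@2 c3@8 c4@8, authorship 1.2....34...
After op 8 (move_left): buffer="pfplfrcpphtn" (len 12), cursors c1@0 c2@1 c3@7 c4@7, authorship 1.2....34...

Answer: pfplfrcpphtn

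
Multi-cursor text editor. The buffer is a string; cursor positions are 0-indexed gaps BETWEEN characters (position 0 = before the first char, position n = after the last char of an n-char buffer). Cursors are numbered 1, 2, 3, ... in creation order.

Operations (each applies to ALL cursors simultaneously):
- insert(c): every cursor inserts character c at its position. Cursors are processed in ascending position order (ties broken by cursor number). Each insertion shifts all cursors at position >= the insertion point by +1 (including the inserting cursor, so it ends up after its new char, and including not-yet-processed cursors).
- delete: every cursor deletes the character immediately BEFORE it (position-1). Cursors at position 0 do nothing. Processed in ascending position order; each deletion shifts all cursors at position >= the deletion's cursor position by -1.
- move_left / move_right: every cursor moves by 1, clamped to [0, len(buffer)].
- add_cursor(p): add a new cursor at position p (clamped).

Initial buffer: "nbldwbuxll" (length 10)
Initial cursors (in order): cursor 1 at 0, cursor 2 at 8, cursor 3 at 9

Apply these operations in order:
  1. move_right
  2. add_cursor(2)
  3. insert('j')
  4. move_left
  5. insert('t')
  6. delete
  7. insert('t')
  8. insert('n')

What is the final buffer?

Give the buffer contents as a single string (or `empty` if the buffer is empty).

After op 1 (move_right): buffer="nbldwbuxll" (len 10), cursors c1@1 c2@9 c3@10, authorship ..........
After op 2 (add_cursor(2)): buffer="nbldwbuxll" (len 10), cursors c1@1 c4@2 c2@9 c3@10, authorship ..........
After op 3 (insert('j')): buffer="njbjldwbuxljlj" (len 14), cursors c1@2 c4@4 c2@12 c3@14, authorship .1.4.......2.3
After op 4 (move_left): buffer="njbjldwbuxljlj" (len 14), cursors c1@1 c4@3 c2@11 c3@13, authorship .1.4.......2.3
After op 5 (insert('t')): buffer="ntjbtjldwbuxltjltj" (len 18), cursors c1@2 c4@5 c2@14 c3@17, authorship .11.44.......22.33
After op 6 (delete): buffer="njbjldwbuxljlj" (len 14), cursors c1@1 c4@3 c2@11 c3@13, authorship .1.4.......2.3
After op 7 (insert('t')): buffer="ntjbtjldwbuxltjltj" (len 18), cursors c1@2 c4@5 c2@14 c3@17, authorship .11.44.......22.33
After op 8 (insert('n')): buffer="ntnjbtnjldwbuxltnjltnj" (len 22), cursors c1@3 c4@7 c2@17 c3@21, authorship .111.444.......222.333

Answer: ntnjbtnjldwbuxltnjltnj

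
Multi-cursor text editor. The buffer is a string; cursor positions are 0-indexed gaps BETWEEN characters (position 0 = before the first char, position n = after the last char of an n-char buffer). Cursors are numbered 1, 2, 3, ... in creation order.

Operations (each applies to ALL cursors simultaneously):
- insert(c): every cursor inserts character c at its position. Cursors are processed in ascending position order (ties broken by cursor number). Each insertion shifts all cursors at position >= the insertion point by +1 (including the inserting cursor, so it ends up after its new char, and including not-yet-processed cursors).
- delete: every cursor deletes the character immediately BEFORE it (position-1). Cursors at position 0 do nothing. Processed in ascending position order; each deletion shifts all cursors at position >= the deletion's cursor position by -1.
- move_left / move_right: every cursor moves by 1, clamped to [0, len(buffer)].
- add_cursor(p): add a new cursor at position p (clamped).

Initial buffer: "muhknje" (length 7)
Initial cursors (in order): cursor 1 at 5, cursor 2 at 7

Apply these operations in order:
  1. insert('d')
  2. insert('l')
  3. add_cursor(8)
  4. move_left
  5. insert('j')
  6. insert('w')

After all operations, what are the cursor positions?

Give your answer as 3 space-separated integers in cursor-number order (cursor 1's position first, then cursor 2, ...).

After op 1 (insert('d')): buffer="muhkndjed" (len 9), cursors c1@6 c2@9, authorship .....1..2
After op 2 (insert('l')): buffer="muhkndljedl" (len 11), cursors c1@7 c2@11, authorship .....11..22
After op 3 (add_cursor(8)): buffer="muhkndljedl" (len 11), cursors c1@7 c3@8 c2@11, authorship .....11..22
After op 4 (move_left): buffer="muhkndljedl" (len 11), cursors c1@6 c3@7 c2@10, authorship .....11..22
After op 5 (insert('j')): buffer="muhkndjljjedjl" (len 14), cursors c1@7 c3@9 c2@13, authorship .....1113..222
After op 6 (insert('w')): buffer="muhkndjwljwjedjwl" (len 17), cursors c1@8 c3@11 c2@16, authorship .....111133..2222

Answer: 8 16 11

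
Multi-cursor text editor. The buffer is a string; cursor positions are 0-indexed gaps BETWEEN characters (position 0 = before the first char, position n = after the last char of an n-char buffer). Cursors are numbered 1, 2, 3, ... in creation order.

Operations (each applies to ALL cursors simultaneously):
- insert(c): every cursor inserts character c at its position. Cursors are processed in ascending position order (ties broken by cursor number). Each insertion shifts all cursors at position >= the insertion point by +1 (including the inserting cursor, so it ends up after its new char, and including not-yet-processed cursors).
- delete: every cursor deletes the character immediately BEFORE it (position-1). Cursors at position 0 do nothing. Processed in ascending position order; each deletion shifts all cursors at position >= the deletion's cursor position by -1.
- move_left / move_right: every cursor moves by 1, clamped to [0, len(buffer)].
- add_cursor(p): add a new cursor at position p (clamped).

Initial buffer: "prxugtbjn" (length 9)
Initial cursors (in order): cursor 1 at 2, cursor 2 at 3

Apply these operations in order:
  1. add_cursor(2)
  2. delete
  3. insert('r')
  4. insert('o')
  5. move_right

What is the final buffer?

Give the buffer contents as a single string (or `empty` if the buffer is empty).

Answer: rrrooougtbjn

Derivation:
After op 1 (add_cursor(2)): buffer="prxugtbjn" (len 9), cursors c1@2 c3@2 c2@3, authorship .........
After op 2 (delete): buffer="ugtbjn" (len 6), cursors c1@0 c2@0 c3@0, authorship ......
After op 3 (insert('r')): buffer="rrrugtbjn" (len 9), cursors c1@3 c2@3 c3@3, authorship 123......
After op 4 (insert('o')): buffer="rrrooougtbjn" (len 12), cursors c1@6 c2@6 c3@6, authorship 123123......
After op 5 (move_right): buffer="rrrooougtbjn" (len 12), cursors c1@7 c2@7 c3@7, authorship 123123......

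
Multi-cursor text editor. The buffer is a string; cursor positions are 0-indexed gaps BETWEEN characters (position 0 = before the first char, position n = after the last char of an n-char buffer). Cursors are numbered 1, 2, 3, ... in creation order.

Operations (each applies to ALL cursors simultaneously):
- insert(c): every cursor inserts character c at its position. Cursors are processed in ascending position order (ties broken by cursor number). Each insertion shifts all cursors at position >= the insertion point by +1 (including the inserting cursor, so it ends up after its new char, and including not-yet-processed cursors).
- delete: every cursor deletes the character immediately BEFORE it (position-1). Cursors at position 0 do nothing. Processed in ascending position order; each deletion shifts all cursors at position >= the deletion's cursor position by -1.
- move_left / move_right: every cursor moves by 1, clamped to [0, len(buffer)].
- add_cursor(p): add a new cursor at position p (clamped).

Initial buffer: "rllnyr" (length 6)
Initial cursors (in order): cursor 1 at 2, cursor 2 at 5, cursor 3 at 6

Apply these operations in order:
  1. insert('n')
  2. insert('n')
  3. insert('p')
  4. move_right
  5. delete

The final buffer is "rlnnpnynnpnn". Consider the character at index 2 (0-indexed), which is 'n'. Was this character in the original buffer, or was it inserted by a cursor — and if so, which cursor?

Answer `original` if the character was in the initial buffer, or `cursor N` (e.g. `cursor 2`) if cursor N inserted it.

Answer: cursor 1

Derivation:
After op 1 (insert('n')): buffer="rlnlnynrn" (len 9), cursors c1@3 c2@7 c3@9, authorship ..1...2.3
After op 2 (insert('n')): buffer="rlnnlnynnrnn" (len 12), cursors c1@4 c2@9 c3@12, authorship ..11...22.33
After op 3 (insert('p')): buffer="rlnnplnynnprnnp" (len 15), cursors c1@5 c2@11 c3@15, authorship ..111...222.333
After op 4 (move_right): buffer="rlnnplnynnprnnp" (len 15), cursors c1@6 c2@12 c3@15, authorship ..111...222.333
After op 5 (delete): buffer="rlnnpnynnpnn" (len 12), cursors c1@5 c2@10 c3@12, authorship ..111..22233
Authorship (.=original, N=cursor N): . . 1 1 1 . . 2 2 2 3 3
Index 2: author = 1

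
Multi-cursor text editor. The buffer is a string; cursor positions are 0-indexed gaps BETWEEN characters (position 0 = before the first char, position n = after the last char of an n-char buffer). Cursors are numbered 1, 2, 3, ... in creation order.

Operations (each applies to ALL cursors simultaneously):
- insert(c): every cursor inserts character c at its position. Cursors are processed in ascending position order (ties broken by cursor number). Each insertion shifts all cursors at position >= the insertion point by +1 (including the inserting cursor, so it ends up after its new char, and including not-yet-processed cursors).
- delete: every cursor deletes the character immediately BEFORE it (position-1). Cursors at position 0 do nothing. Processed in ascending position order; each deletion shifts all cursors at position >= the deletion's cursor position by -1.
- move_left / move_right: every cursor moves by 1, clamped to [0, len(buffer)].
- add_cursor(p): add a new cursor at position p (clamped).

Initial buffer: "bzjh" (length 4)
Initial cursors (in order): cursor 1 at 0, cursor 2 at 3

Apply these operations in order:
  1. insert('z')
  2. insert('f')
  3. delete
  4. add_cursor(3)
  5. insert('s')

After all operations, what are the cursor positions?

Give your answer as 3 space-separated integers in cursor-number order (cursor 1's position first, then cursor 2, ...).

After op 1 (insert('z')): buffer="zbzjzh" (len 6), cursors c1@1 c2@5, authorship 1...2.
After op 2 (insert('f')): buffer="zfbzjzfh" (len 8), cursors c1@2 c2@7, authorship 11...22.
After op 3 (delete): buffer="zbzjzh" (len 6), cursors c1@1 c2@5, authorship 1...2.
After op 4 (add_cursor(3)): buffer="zbzjzh" (len 6), cursors c1@1 c3@3 c2@5, authorship 1...2.
After op 5 (insert('s')): buffer="zsbzsjzsh" (len 9), cursors c1@2 c3@5 c2@8, authorship 11..3.22.

Answer: 2 8 5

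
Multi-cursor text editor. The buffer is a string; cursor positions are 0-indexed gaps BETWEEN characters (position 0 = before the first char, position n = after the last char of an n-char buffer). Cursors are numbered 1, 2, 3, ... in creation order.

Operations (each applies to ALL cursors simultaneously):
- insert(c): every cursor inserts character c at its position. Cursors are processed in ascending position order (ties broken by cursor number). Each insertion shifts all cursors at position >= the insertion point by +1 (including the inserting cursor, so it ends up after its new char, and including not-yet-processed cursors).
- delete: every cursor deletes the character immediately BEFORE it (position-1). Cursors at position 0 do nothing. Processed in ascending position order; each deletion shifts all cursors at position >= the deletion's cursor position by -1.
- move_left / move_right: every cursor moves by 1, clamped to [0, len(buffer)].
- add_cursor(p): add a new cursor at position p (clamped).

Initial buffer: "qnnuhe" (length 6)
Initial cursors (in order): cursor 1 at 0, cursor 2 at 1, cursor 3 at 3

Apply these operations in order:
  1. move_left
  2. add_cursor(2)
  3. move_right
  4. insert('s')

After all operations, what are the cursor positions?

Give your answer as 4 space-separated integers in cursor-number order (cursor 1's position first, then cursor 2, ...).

After op 1 (move_left): buffer="qnnuhe" (len 6), cursors c1@0 c2@0 c3@2, authorship ......
After op 2 (add_cursor(2)): buffer="qnnuhe" (len 6), cursors c1@0 c2@0 c3@2 c4@2, authorship ......
After op 3 (move_right): buffer="qnnuhe" (len 6), cursors c1@1 c2@1 c3@3 c4@3, authorship ......
After op 4 (insert('s')): buffer="qssnnssuhe" (len 10), cursors c1@3 c2@3 c3@7 c4@7, authorship .12..34...

Answer: 3 3 7 7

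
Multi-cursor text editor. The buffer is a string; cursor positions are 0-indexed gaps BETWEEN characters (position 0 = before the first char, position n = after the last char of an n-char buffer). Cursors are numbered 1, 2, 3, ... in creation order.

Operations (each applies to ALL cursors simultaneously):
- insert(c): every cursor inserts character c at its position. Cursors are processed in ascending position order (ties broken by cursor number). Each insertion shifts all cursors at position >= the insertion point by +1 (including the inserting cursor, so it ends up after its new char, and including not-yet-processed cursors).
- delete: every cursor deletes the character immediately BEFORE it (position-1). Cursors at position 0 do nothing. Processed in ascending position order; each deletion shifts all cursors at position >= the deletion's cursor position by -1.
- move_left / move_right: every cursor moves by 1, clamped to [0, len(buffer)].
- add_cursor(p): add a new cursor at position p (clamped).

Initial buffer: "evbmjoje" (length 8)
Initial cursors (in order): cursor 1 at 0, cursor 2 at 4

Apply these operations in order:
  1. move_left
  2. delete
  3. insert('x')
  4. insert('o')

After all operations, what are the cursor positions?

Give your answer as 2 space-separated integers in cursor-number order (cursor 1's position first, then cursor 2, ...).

After op 1 (move_left): buffer="evbmjoje" (len 8), cursors c1@0 c2@3, authorship ........
After op 2 (delete): buffer="evmjoje" (len 7), cursors c1@0 c2@2, authorship .......
After op 3 (insert('x')): buffer="xevxmjoje" (len 9), cursors c1@1 c2@4, authorship 1..2.....
After op 4 (insert('o')): buffer="xoevxomjoje" (len 11), cursors c1@2 c2@6, authorship 11..22.....

Answer: 2 6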